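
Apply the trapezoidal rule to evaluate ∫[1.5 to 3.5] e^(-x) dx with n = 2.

f(x) = e^(-x)
a = 1.5, b = 3.5, n = 2
h = (b - a)/n = 1.000000

Trapezoidal rule: (h/2)[f(x₀) + 2f(x₁) + 2f(x₂) + ... + f(xₙ)]

x_0 = 1.5000, f(x_0) = 0.223130, coefficient = 1
x_1 = 2.5000, f(x_1) = 0.082085, coefficient = 2
x_2 = 3.5000, f(x_2) = 0.030197, coefficient = 1

I ≈ (1.000000/2) × 0.417498 = 0.208749
Exact value: 0.192933
Error: 0.015816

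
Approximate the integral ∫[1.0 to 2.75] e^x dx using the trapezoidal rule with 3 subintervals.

f(x) = e^x
a = 1.0, b = 2.75, n = 3
h = (b - a)/n = 0.583333

Trapezoidal rule: (h/2)[f(x₀) + 2f(x₁) + 2f(x₂) + ... + f(xₙ)]

x_0 = 1.0000, f(x_0) = 2.718282, coefficient = 1
x_1 = 1.5833, f(x_1) = 4.871166, coefficient = 2
x_2 = 2.1667, f(x_2) = 8.729138, coefficient = 2
x_3 = 2.7500, f(x_3) = 15.642632, coefficient = 1

I ≈ (0.583333/2) × 45.561522 = 13.288777
Exact value: 12.924350
Error: 0.364427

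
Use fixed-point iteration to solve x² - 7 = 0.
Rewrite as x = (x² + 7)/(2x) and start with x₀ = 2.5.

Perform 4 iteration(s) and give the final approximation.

Equation: x² - 7 = 0
Fixed-point form: x = (x² + 7)/(2x)
x₀ = 2.5

x_1 = g(2.500000) = 2.650000
x_2 = g(2.650000) = 2.645755
x_3 = g(2.645755) = 2.645751
x_4 = g(2.645751) = 2.645751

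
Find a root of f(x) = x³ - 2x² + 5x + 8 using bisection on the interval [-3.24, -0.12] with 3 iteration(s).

f(x) = x³ - 2x² + 5x + 8
Initial interval: [-3.24, -0.12]

Iteration 1:
  c_1 = (-3.240000 + (-0.120000))/2 = -1.680000
  f(c_1) = f(-1.680000) = -10.786432
  f(a) × f(c) ≥ 0, new interval: [-1.680000, -0.120000]
Iteration 2:
  c_2 = (-1.680000 + (-0.120000))/2 = -0.900000
  f(c_2) = f(-0.900000) = 1.151000
  f(a) × f(c) < 0, new interval: [-1.680000, -0.900000]
Iteration 3:
  c_3 = (-1.680000 + (-0.900000))/2 = -1.290000
  f(c_3) = f(-1.290000) = -3.924889
  f(a) × f(c) ≥ 0, new interval: [-1.290000, -0.900000]

After 3 iteration(s), the approximation is c_3 = -1.290000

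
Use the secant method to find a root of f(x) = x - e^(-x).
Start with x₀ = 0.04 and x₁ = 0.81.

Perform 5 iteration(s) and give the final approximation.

f(x) = x - e^(-x)
x₀ = 0.04, x₁ = 0.81

Secant formula: x_{n+1} = x_n - f(x_n)(x_n - x_{n-1})/(f(x_n) - f(x_{n-1}))

Iteration 1:
  f(0.040000) = -0.920789
  f(0.810000) = 0.365142
  x_2 = 0.810000 - 0.365142×(0.810000 - 0.040000)/(0.365142 - (-0.920789))
       = 0.591357
Iteration 2:
  f(0.810000) = 0.365142
  f(0.591357) = 0.037782
  x_3 = 0.591357 - 0.037782×(0.591357 - 0.810000)/(0.037782 - 0.365142)
       = 0.566123
Iteration 3:
  f(0.591357) = 0.037782
  f(0.566123) = -0.001599
  x_4 = 0.566123 - (-0.001599)×(0.566123 - 0.591357)/(-0.001599 - 0.037782)
       = 0.567148
Iteration 4:
  f(0.566123) = -0.001599
  f(0.567148) = 0.000007
  x_5 = 0.567148 - 0.000007×(0.567148 - 0.566123)/(0.000007 - (-0.001599))
       = 0.567143
Iteration 5:
  f(0.567148) = 0.000007
  f(0.567143) = 0.000000
  x_6 = 0.567143 - 0.000000×(0.567143 - 0.567148)/(0.000000 - 0.000007)
       = 0.567143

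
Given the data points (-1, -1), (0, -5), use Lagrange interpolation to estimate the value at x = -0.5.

Lagrange interpolation formula:
P(x) = Σ yᵢ × Lᵢ(x)
where Lᵢ(x) = Π_{j≠i} (x - xⱼ)/(xᵢ - xⱼ)

L_0(-0.5) = (-0.5 - 0)/(-1 - 0) = 0.500000
L_1(-0.5) = (-0.5 - (-1))/(0 - (-1)) = 0.500000

P(-0.5) = (-1)×L_0(-0.5) + (-5)×L_1(-0.5)
P(-0.5) = -3.000000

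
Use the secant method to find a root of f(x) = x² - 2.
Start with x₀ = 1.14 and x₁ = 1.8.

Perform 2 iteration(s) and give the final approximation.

f(x) = x² - 2
x₀ = 1.14, x₁ = 1.8

Secant formula: x_{n+1} = x_n - f(x_n)(x_n - x_{n-1})/(f(x_n) - f(x_{n-1}))

Iteration 1:
  f(1.140000) = -0.700400
  f(1.800000) = 1.240000
  x_2 = 1.800000 - 1.240000×(1.800000 - 1.140000)/(1.240000 - (-0.700400))
       = 1.378231
Iteration 2:
  f(1.800000) = 1.240000
  f(1.378231) = -0.100479
  x_3 = 1.378231 - (-0.100479)×(1.378231 - 1.800000)/(-0.100479 - 1.240000)
       = 1.409846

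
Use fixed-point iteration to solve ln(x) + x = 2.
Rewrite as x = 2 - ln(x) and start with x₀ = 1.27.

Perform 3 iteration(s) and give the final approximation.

Equation: ln(x) + x = 2
Fixed-point form: x = 2 - ln(x)
x₀ = 1.27

x_1 = g(1.270000) = 1.760983
x_2 = g(1.760983) = 1.434128
x_3 = g(1.434128) = 1.639443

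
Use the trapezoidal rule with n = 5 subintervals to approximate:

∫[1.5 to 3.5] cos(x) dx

f(x) = cos(x)
a = 1.5, b = 3.5, n = 5
h = (b - a)/n = 0.400000

Trapezoidal rule: (h/2)[f(x₀) + 2f(x₁) + 2f(x₂) + ... + f(xₙ)]

x_0 = 1.5000, f(x_0) = 0.070737, coefficient = 1
x_1 = 1.9000, f(x_1) = -0.323290, coefficient = 2
x_2 = 2.3000, f(x_2) = -0.666276, coefficient = 2
x_3 = 2.7000, f(x_3) = -0.904072, coefficient = 2
x_4 = 3.1000, f(x_4) = -0.999135, coefficient = 2
x_5 = 3.5000, f(x_5) = -0.936457, coefficient = 1

I ≈ (0.400000/2) × -6.651265 = -1.330253
Exact value: -1.348278
Error: 0.018025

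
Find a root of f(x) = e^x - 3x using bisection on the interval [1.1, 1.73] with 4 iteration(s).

f(x) = e^x - 3x
Initial interval: [1.1, 1.73]

Iteration 1:
  c_1 = (1.100000 + 1.730000)/2 = 1.415000
  f(c_1) = f(1.415000) = -0.128514
  f(a) × f(c) ≥ 0, new interval: [1.415000, 1.730000]
Iteration 2:
  c_2 = (1.415000 + 1.730000)/2 = 1.572500
  f(c_2) = f(1.572500) = 0.101180
  f(a) × f(c) < 0, new interval: [1.415000, 1.572500]
Iteration 3:
  c_3 = (1.415000 + 1.572500)/2 = 1.493750
  f(c_3) = f(1.493750) = -0.027484
  f(a) × f(c) ≥ 0, new interval: [1.493750, 1.572500]
Iteration 4:
  c_4 = (1.493750 + 1.572500)/2 = 1.533125
  f(c_4) = f(1.533125) = 0.033256
  f(a) × f(c) < 0, new interval: [1.493750, 1.533125]

After 4 iteration(s), the approximation is c_4 = 1.533125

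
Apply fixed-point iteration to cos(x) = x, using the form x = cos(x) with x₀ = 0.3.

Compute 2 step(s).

Equation: cos(x) = x
Fixed-point form: x = cos(x)
x₀ = 0.3

x_1 = g(0.300000) = 0.955336
x_2 = g(0.955336) = 0.577334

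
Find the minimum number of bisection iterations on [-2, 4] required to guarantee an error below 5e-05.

We need (b-a)/2^n ≤ 5e-05
(4 - (-2))/2^n ≤ 5e-05
6/2^n ≤ 5e-05
2^n ≥ 120000
n ≥ log₂(120000) = 16.87
n ≥ 17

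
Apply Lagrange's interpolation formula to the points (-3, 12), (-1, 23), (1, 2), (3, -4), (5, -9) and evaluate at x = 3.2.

Lagrange interpolation formula:
P(x) = Σ yᵢ × Lᵢ(x)
where Lᵢ(x) = Π_{j≠i} (x - xⱼ)/(xᵢ - xⱼ)

L_0(3.2) = (3.2 - (-1))/(-3 - (-1)) × (3.2 - 1)/(-3 - 1) × (3.2 - 3)/(-3 - 3) × (3.2 - 5)/(-3 - 5) = -0.008663
L_1(3.2) = (3.2 - (-3))/(-1 - (-3)) × (3.2 - 1)/(-1 - 1) × (3.2 - 3)/(-1 - 3) × (3.2 - 5)/(-1 - 5) = 0.051150
L_2(3.2) = (3.2 - (-3))/(1 - (-3)) × (3.2 - (-1))/(1 - (-1)) × (3.2 - 3)/(1 - 3) × (3.2 - 5)/(1 - 5) = -0.146475
L_3(3.2) = (3.2 - (-3))/(3 - (-3)) × (3.2 - (-1))/(3 - (-1)) × (3.2 - 1)/(3 - 1) × (3.2 - 5)/(3 - 5) = 1.074150
L_4(3.2) = (3.2 - (-3))/(5 - (-3)) × (3.2 - (-1))/(5 - (-1)) × (3.2 - 1)/(5 - 1) × (3.2 - 3)/(5 - 3) = 0.029838

P(3.2) = 12×L_0(3.2) + 23×L_1(3.2) + 2×L_2(3.2) + (-4)×L_3(3.2) + (-9)×L_4(3.2)
P(3.2) = -3.785588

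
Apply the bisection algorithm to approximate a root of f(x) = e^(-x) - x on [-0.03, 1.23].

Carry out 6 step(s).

f(x) = e^(-x) - x
Initial interval: [-0.03, 1.23]

Iteration 1:
  c_1 = (-0.030000 + 1.230000)/2 = 0.600000
  f(c_1) = f(0.600000) = -0.051188
  f(a) × f(c) < 0, new interval: [-0.030000, 0.600000]
Iteration 2:
  c_2 = (-0.030000 + 0.600000)/2 = 0.285000
  f(c_2) = f(0.285000) = 0.467014
  f(a) × f(c) ≥ 0, new interval: [0.285000, 0.600000]
Iteration 3:
  c_3 = (0.285000 + 0.600000)/2 = 0.442500
  f(c_3) = f(0.442500) = 0.199928
  f(a) × f(c) ≥ 0, new interval: [0.442500, 0.600000]
Iteration 4:
  c_4 = (0.442500 + 0.600000)/2 = 0.521250
  f(c_4) = f(0.521250) = 0.072528
  f(a) × f(c) ≥ 0, new interval: [0.521250, 0.600000]
Iteration 5:
  c_5 = (0.521250 + 0.600000)/2 = 0.560625
  f(c_5) = f(0.560625) = 0.010227
  f(a) × f(c) ≥ 0, new interval: [0.560625, 0.600000]
Iteration 6:
  c_6 = (0.560625 + 0.600000)/2 = 0.580313
  f(c_6) = f(0.580313) = -0.020589
  f(a) × f(c) < 0, new interval: [0.560625, 0.580313]

After 6 iteration(s), the approximation is c_6 = 0.580313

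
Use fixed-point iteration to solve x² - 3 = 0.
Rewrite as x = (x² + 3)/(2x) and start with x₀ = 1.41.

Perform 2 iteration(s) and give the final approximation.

Equation: x² - 3 = 0
Fixed-point form: x = (x² + 3)/(2x)
x₀ = 1.41

x_1 = g(1.410000) = 1.768830
x_2 = g(1.768830) = 1.732433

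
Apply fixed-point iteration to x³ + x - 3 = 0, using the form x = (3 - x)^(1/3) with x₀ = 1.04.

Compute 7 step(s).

Equation: x³ + x - 3 = 0
Fixed-point form: x = (3 - x)^(1/3)
x₀ = 1.04

x_1 = g(1.040000) = 1.251465
x_2 = g(1.251465) = 1.204735
x_3 = g(1.204735) = 1.215373
x_4 = g(1.215373) = 1.212967
x_5 = g(1.212967) = 1.213512
x_6 = g(1.213512) = 1.213389
x_7 = g(1.213389) = 1.213417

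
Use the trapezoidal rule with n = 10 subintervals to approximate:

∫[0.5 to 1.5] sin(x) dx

f(x) = sin(x)
a = 0.5, b = 1.5, n = 10
h = (b - a)/n = 0.100000

Trapezoidal rule: (h/2)[f(x₀) + 2f(x₁) + 2f(x₂) + ... + f(xₙ)]

x_0 = 0.5000, f(x_0) = 0.479426, coefficient = 1
x_1 = 0.6000, f(x_1) = 0.564642, coefficient = 2
x_2 = 0.7000, f(x_2) = 0.644218, coefficient = 2
x_3 = 0.8000, f(x_3) = 0.717356, coefficient = 2
x_4 = 0.9000, f(x_4) = 0.783327, coefficient = 2
x_5 = 1.0000, f(x_5) = 0.841471, coefficient = 2
x_6 = 1.1000, f(x_6) = 0.891207, coefficient = 2
x_7 = 1.2000, f(x_7) = 0.932039, coefficient = 2
x_8 = 1.3000, f(x_8) = 0.963558, coefficient = 2
x_9 = 1.4000, f(x_9) = 0.985450, coefficient = 2
x_10 = 1.5000, f(x_10) = 0.997495, coefficient = 1

I ≈ (0.100000/2) × 16.123458 = 0.806173
Exact value: 0.806845
Error: 0.000672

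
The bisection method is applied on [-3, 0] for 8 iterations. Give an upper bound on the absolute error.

Bisection error bound: |error| ≤ (b-a)/2^n
|error| ≤ (0 - (-3))/2^8 = 3/2^8
|error| ≤ 0.0117187500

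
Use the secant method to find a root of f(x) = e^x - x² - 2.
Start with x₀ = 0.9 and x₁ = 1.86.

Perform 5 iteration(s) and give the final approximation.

f(x) = e^x - x² - 2
x₀ = 0.9, x₁ = 1.86

Secant formula: x_{n+1} = x_n - f(x_n)(x_n - x_{n-1})/(f(x_n) - f(x_{n-1}))

Iteration 1:
  f(0.900000) = -0.350397
  f(1.860000) = 0.964137
  x_2 = 1.860000 - 0.964137×(1.860000 - 0.900000)/(0.964137 - (-0.350397))
       = 1.155894
Iteration 2:
  f(1.860000) = 0.964137
  f(1.155894) = -0.159229
  x_3 = 1.155894 - (-0.159229)×(1.155894 - 1.860000)/(-0.159229 - 0.964137)
       = 1.255696
Iteration 3:
  f(1.155894) = -0.159229
  f(1.255696) = -0.066492
  x_4 = 1.255696 - (-0.066492)×(1.255696 - 1.155894)/(-0.066492 - (-0.159229))
       = 1.327253
Iteration 4:
  f(1.255696) = -0.066492
  f(1.327253) = 0.009071
  x_5 = 1.327253 - 0.009071×(1.327253 - 1.255696)/(0.009071 - (-0.066492))
       = 1.318663
Iteration 5:
  f(1.327253) = 0.009071
  f(1.318663) = -0.000452
  x_6 = 1.318663 - (-0.000452)×(1.318663 - 1.327253)/(-0.000452 - 0.009071)
       = 1.319071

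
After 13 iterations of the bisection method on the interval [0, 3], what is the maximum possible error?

Bisection error bound: |error| ≤ (b-a)/2^n
|error| ≤ (3 - 0)/2^13 = 3/2^13
|error| ≤ 0.0003662109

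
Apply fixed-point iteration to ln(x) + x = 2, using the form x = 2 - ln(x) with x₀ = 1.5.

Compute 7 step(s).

Equation: ln(x) + x = 2
Fixed-point form: x = 2 - ln(x)
x₀ = 1.5

x_1 = g(1.500000) = 1.594535
x_2 = g(1.594535) = 1.533418
x_3 = g(1.533418) = 1.572501
x_4 = g(1.572501) = 1.547333
x_5 = g(1.547333) = 1.563467
x_6 = g(1.563467) = 1.553094
x_7 = g(1.553094) = 1.559751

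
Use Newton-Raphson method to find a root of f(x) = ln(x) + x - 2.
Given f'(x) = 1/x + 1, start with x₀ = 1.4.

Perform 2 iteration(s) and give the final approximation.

f(x) = ln(x) + x - 2
f'(x) = 1/x + 1
x₀ = 1.4

Newton-Raphson formula: x_{n+1} = x_n - f(x_n)/f'(x_n)

Iteration 1:
  f(1.400000) = -0.263528
  f'(1.400000) = 1.714286
  x_1 = 1.400000 - (-0.263528)/1.714286 = 1.553725
Iteration 2:
  f(1.553725) = -0.005621
  f'(1.553725) = 1.643615
  x_2 = 1.553725 - (-0.005621)/1.643615 = 1.557144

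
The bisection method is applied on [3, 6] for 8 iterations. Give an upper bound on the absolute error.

Bisection error bound: |error| ≤ (b-a)/2^n
|error| ≤ (6 - 3)/2^8 = 3/2^8
|error| ≤ 0.0117187500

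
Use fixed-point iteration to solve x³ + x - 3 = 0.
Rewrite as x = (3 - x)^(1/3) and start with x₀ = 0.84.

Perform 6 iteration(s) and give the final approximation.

Equation: x³ + x - 3 = 0
Fixed-point form: x = (3 - x)^(1/3)
x₀ = 0.84

x_1 = g(0.840000) = 1.292661
x_2 = g(1.292661) = 1.195198
x_3 = g(1.195198) = 1.217521
x_4 = g(1.217521) = 1.212481
x_5 = g(1.212481) = 1.213622
x_6 = g(1.213622) = 1.213364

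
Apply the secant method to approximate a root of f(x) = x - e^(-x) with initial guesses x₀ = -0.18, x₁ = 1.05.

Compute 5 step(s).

f(x) = x - e^(-x)
x₀ = -0.18, x₁ = 1.05

Secant formula: x_{n+1} = x_n - f(x_n)(x_n - x_{n-1})/(f(x_n) - f(x_{n-1}))

Iteration 1:
  f(-0.180000) = -1.377217
  f(1.050000) = 0.700062
  x_2 = 1.050000 - 0.700062×(1.050000 - (-0.180000))/(0.700062 - (-1.377217))
       = 0.635479
Iteration 2:
  f(1.050000) = 0.700062
  f(0.635479) = 0.105797
  x_3 = 0.635479 - 0.105797×(0.635479 - 1.050000)/(0.105797 - 0.700062)
       = 0.561682
Iteration 3:
  f(0.635479) = 0.105797
  f(0.561682) = -0.008568
  x_4 = 0.561682 - (-0.008568)×(0.561682 - 0.635479)/(-0.008568 - 0.105797)
       = 0.567210
Iteration 4:
  f(0.561682) = -0.008568
  f(0.567210) = 0.000105
  x_5 = 0.567210 - 0.000105×(0.567210 - 0.561682)/(0.000105 - (-0.008568))
       = 0.567143
Iteration 5:
  f(0.567210) = 0.000105
  f(0.567143) = 0.000000
  x_6 = 0.567143 - 0.000000×(0.567143 - 0.567210)/(0.000000 - 0.000105)
       = 0.567143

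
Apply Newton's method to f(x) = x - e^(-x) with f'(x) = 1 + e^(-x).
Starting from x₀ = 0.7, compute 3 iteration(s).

f(x) = x - e^(-x)
f'(x) = 1 + e^(-x)
x₀ = 0.7

Newton-Raphson formula: x_{n+1} = x_n - f(x_n)/f'(x_n)

Iteration 1:
  f(0.700000) = 0.203415
  f'(0.700000) = 1.496585
  x_1 = 0.700000 - 0.203415/1.496585 = 0.564081
Iteration 2:
  f(0.564081) = -0.004802
  f'(0.564081) = 1.568883
  x_2 = 0.564081 - (-0.004802)/1.568883 = 0.567142
Iteration 3:
  f(0.567142) = -0.000003
  f'(0.567142) = 1.567144
  x_3 = 0.567142 - (-0.000003)/1.567144 = 0.567143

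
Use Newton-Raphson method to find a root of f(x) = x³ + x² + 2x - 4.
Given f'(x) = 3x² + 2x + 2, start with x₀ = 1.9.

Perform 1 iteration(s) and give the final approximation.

f(x) = x³ + x² + 2x - 4
f'(x) = 3x² + 2x + 2
x₀ = 1.9

Newton-Raphson formula: x_{n+1} = x_n - f(x_n)/f'(x_n)

Iteration 1:
  f(1.900000) = 10.269000
  f'(1.900000) = 16.630000
  x_1 = 1.900000 - 10.269000/16.630000 = 1.282502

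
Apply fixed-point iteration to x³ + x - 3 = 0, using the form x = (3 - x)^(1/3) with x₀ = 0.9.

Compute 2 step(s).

Equation: x³ + x - 3 = 0
Fixed-point form: x = (3 - x)^(1/3)
x₀ = 0.9

x_1 = g(0.900000) = 1.280579
x_2 = g(1.280579) = 1.198011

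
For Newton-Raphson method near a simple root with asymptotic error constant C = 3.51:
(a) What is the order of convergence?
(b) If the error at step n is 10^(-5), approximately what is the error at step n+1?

(a) Newton-Raphson has quadratic (order 2) convergence near simple roots.
    This means |e_{n+1}| ≈ C|e_n|².

(b) With |e_n| = 10^(-5) and C = 3.51:
    |e_{n+1}| ≈ 3.51 × (10^(-5))² = 3.51 × 10^(-10)

(a) 2 (quadratic); (b) |e_{n+1}| ≈ 3.510e-10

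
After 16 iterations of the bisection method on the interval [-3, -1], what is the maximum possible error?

Bisection error bound: |error| ≤ (b-a)/2^n
|error| ≤ (-1 - (-3))/2^16 = 2/2^16
|error| ≤ 0.0000305176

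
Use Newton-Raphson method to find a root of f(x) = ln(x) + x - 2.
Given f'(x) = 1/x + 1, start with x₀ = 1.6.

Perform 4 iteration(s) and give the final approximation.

f(x) = ln(x) + x - 2
f'(x) = 1/x + 1
x₀ = 1.6

Newton-Raphson formula: x_{n+1} = x_n - f(x_n)/f'(x_n)

Iteration 1:
  f(1.600000) = 0.070004
  f'(1.600000) = 1.625000
  x_1 = 1.600000 - 0.070004/1.625000 = 1.556921
Iteration 2:
  f(1.556921) = -0.000369
  f'(1.556921) = 1.642293
  x_2 = 1.556921 - (-0.000369)/1.642293 = 1.557146
Iteration 3:
  f(1.557146) = 0.000000
  f'(1.557146) = 1.642201
  x_3 = 1.557146 - 0.000000/1.642201 = 1.557146
Iteration 4:
  f(1.557146) = 0.000000
  f'(1.557146) = 1.642201
  x_4 = 1.557146 - 0.000000/1.642201 = 1.557146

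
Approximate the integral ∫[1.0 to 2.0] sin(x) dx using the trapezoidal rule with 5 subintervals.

f(x) = sin(x)
a = 1.0, b = 2.0, n = 5
h = (b - a)/n = 0.200000

Trapezoidal rule: (h/2)[f(x₀) + 2f(x₁) + 2f(x₂) + ... + f(xₙ)]

x_0 = 1.0000, f(x_0) = 0.841471, coefficient = 1
x_1 = 1.2000, f(x_1) = 0.932039, coefficient = 2
x_2 = 1.4000, f(x_2) = 0.985450, coefficient = 2
x_3 = 1.6000, f(x_3) = 0.999574, coefficient = 2
x_4 = 1.8000, f(x_4) = 0.973848, coefficient = 2
x_5 = 2.0000, f(x_5) = 0.909297, coefficient = 1

I ≈ (0.200000/2) × 9.532589 = 0.953259
Exact value: 0.956449
Error: 0.003190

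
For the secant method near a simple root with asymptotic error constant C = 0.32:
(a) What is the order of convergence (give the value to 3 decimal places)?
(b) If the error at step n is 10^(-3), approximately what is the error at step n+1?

(a) Secant method has superlinear convergence with order φ = (1+√5)/2 ≈ 1.618.
    This means |e_{n+1}| ≈ C|e_n|^1.618.

(b) With |e_n| = 10^(-3) and C = 0.32:
    |e_{n+1}| ≈ 0.32 × (10^(-3))^1.618 = 0.32 × 10^(-4.85)

(a) ≈ 1.618 (golden ratio); (b) |e_{n+1}| ≈ 4.478e-06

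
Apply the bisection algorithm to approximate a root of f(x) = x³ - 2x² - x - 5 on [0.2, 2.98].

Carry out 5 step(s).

f(x) = x³ - 2x² - x - 5
Initial interval: [0.2, 2.98]

Iteration 1:
  c_1 = (0.200000 + 2.980000)/2 = 1.590000
  f(c_1) = f(1.590000) = -7.626521
  f(a) × f(c) ≥ 0, new interval: [1.590000, 2.980000]
Iteration 2:
  c_2 = (1.590000 + 2.980000)/2 = 2.285000
  f(c_2) = f(2.285000) = -5.796951
  f(a) × f(c) ≥ 0, new interval: [2.285000, 2.980000]
Iteration 3:
  c_3 = (2.285000 + 2.980000)/2 = 2.632500
  f(c_3) = f(2.632500) = -3.249239
  f(a) × f(c) ≥ 0, new interval: [2.632500, 2.980000]
Iteration 4:
  c_4 = (2.632500 + 2.980000)/2 = 2.806250
  f(c_4) = f(2.806250) = -1.457000
  f(a) × f(c) ≥ 0, new interval: [2.806250, 2.980000]
Iteration 5:
  c_5 = (2.806250 + 2.980000)/2 = 2.893125
  f(c_5) = f(2.893125) = -0.417515
  f(a) × f(c) ≥ 0, new interval: [2.893125, 2.980000]

After 5 iteration(s), the approximation is c_5 = 2.893125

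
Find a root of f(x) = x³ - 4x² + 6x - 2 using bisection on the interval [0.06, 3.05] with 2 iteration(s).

f(x) = x³ - 4x² + 6x - 2
Initial interval: [0.06, 3.05]

Iteration 1:
  c_1 = (0.060000 + 3.050000)/2 = 1.555000
  f(c_1) = f(1.555000) = 1.417929
  f(a) × f(c) < 0, new interval: [0.060000, 1.555000]
Iteration 2:
  c_2 = (0.060000 + 1.555000)/2 = 0.807500
  f(c_2) = f(0.807500) = 0.763310
  f(a) × f(c) < 0, new interval: [0.060000, 0.807500]

After 2 iteration(s), the approximation is c_2 = 0.807500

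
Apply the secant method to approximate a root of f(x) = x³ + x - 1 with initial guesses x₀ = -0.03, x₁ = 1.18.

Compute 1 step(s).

f(x) = x³ + x - 1
x₀ = -0.03, x₁ = 1.18

Secant formula: x_{n+1} = x_n - f(x_n)(x_n - x_{n-1})/(f(x_n) - f(x_{n-1}))

Iteration 1:
  f(-0.030000) = -1.030027
  f(1.180000) = 1.823032
  x_2 = 1.180000 - 1.823032×(1.180000 - (-0.030000))/(1.823032 - (-1.030027))
       = 0.406841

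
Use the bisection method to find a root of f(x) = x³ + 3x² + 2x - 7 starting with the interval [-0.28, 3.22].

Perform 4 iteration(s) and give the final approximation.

f(x) = x³ + 3x² + 2x - 7
Initial interval: [-0.28, 3.22]

Iteration 1:
  c_1 = (-0.280000 + 3.220000)/2 = 1.470000
  f(c_1) = f(1.470000) = 5.599223
  f(a) × f(c) < 0, new interval: [-0.280000, 1.470000]
Iteration 2:
  c_2 = (-0.280000 + 1.470000)/2 = 0.595000
  f(c_2) = f(0.595000) = -4.537280
  f(a) × f(c) ≥ 0, new interval: [0.595000, 1.470000]
Iteration 3:
  c_3 = (0.595000 + 1.470000)/2 = 1.032500
  f(c_3) = f(1.032500) = -0.636128
  f(a) × f(c) ≥ 0, new interval: [1.032500, 1.470000]
Iteration 4:
  c_4 = (1.032500 + 1.470000)/2 = 1.251250
  f(c_4) = f(1.251250) = 2.158370
  f(a) × f(c) < 0, new interval: [1.032500, 1.251250]

After 4 iteration(s), the approximation is c_4 = 1.251250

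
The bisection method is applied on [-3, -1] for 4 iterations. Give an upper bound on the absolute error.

Bisection error bound: |error| ≤ (b-a)/2^n
|error| ≤ (-1 - (-3))/2^4 = 2/2^4
|error| ≤ 0.1250000000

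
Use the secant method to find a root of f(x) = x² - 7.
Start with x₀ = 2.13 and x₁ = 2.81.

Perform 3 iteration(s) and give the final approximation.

f(x) = x² - 7
x₀ = 2.13, x₁ = 2.81

Secant formula: x_{n+1} = x_n - f(x_n)(x_n - x_{n-1})/(f(x_n) - f(x_{n-1}))

Iteration 1:
  f(2.130000) = -2.463100
  f(2.810000) = 0.896100
  x_2 = 2.810000 - 0.896100×(2.810000 - 2.130000)/(0.896100 - (-2.463100))
       = 2.628603
Iteration 2:
  f(2.810000) = 0.896100
  f(2.628603) = -0.090445
  x_3 = 2.628603 - (-0.090445)×(2.628603 - 2.810000)/(-0.090445 - 0.896100)
       = 2.645233
Iteration 3:
  f(2.628603) = -0.090445
  f(2.645233) = -0.002740
  x_4 = 2.645233 - (-0.002740)×(2.645233 - 2.628603)/(-0.002740 - (-0.090445))
       = 2.645753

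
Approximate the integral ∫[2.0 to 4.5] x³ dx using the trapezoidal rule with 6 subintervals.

f(x) = x³
a = 2.0, b = 4.5, n = 6
h = (b - a)/n = 0.416667

Trapezoidal rule: (h/2)[f(x₀) + 2f(x₁) + 2f(x₂) + ... + f(xₙ)]

x_0 = 2.0000, f(x_0) = 8.000000, coefficient = 1
x_1 = 2.4167, f(x_1) = 14.114005, coefficient = 2
x_2 = 2.8333, f(x_2) = 22.745370, coefficient = 2
x_3 = 3.2500, f(x_3) = 34.328125, coefficient = 2
x_4 = 3.6667, f(x_4) = 49.296296, coefficient = 2
x_5 = 4.0833, f(x_5) = 68.083912, coefficient = 2
x_6 = 4.5000, f(x_6) = 91.125000, coefficient = 1

I ≈ (0.416667/2) × 476.260417 = 99.220920
Exact value: 98.515625
Error: 0.705295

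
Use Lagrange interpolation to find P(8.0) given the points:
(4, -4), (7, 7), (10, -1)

Lagrange interpolation formula:
P(x) = Σ yᵢ × Lᵢ(x)
where Lᵢ(x) = Π_{j≠i} (x - xⱼ)/(xᵢ - xⱼ)

L_0(8.0) = (8.0 - 7)/(4 - 7) × (8.0 - 10)/(4 - 10) = -0.111111
L_1(8.0) = (8.0 - 4)/(7 - 4) × (8.0 - 10)/(7 - 10) = 0.888889
L_2(8.0) = (8.0 - 4)/(10 - 4) × (8.0 - 7)/(10 - 7) = 0.222222

P(8.0) = (-4)×L_0(8.0) + 7×L_1(8.0) + (-1)×L_2(8.0)
P(8.0) = 6.444444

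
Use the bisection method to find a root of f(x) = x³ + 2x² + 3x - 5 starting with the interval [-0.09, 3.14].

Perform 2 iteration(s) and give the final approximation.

f(x) = x³ + 2x² + 3x - 5
Initial interval: [-0.09, 3.14]

Iteration 1:
  c_1 = (-0.090000 + 3.140000)/2 = 1.525000
  f(c_1) = f(1.525000) = 7.772828
  f(a) × f(c) < 0, new interval: [-0.090000, 1.525000]
Iteration 2:
  c_2 = (-0.090000 + 1.525000)/2 = 0.717500
  f(c_2) = f(0.717500) = -1.448514
  f(a) × f(c) ≥ 0, new interval: [0.717500, 1.525000]

After 2 iteration(s), the approximation is c_2 = 0.717500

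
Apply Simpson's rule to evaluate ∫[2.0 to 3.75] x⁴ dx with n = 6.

f(x) = x⁴
a = 2.0, b = 3.75, n = 6
h = (b - a)/n = 0.291667

Simpson's rule: (h/3)[f(x₀) + 4f(x₁) + 2f(x₂) + ... + f(xₙ)]

x_0 = 2.0000, f(x_0) = 16.000000, coefficient = 1
x_1 = 2.2917, f(x_1) = 27.580732, coefficient = 4
x_2 = 2.5833, f(x_2) = 44.537085, coefficient = 2
x_3 = 2.8750, f(x_3) = 68.320557, coefficient = 4
x_4 = 3.1667, f(x_4) = 100.556327, coefficient = 2
x_5 = 3.4583, f(x_5) = 143.043261, coefficient = 4
x_6 = 3.7500, f(x_6) = 197.753906, coefficient = 1

I ≈ (0.291667/3) × 1459.718931 = 141.917118
Exact value: 141.915430
Error: 0.001689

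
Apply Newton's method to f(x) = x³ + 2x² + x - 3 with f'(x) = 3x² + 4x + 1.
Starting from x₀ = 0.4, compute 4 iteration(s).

f(x) = x³ + 2x² + x - 3
f'(x) = 3x² + 4x + 1
x₀ = 0.4

Newton-Raphson formula: x_{n+1} = x_n - f(x_n)/f'(x_n)

Iteration 1:
  f(0.400000) = -2.216000
  f'(0.400000) = 3.080000
  x_1 = 0.400000 - (-2.216000)/3.080000 = 1.119481
Iteration 2:
  f(1.119481) = 2.028928
  f'(1.119481) = 9.237632
  x_2 = 1.119481 - 2.028928/9.237632 = 0.899843
Iteration 3:
  f(0.899843) = 0.247899
  f'(0.899843) = 7.028527
  x_3 = 0.899843 - 0.247899/7.028527 = 0.864573
Iteration 4:
  f(0.864573) = 0.005802
  f'(0.864573) = 6.700751
  x_4 = 0.864573 - 0.005802/6.700751 = 0.863707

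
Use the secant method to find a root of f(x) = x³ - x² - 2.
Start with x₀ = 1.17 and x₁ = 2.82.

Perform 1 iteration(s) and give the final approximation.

f(x) = x³ - x² - 2
x₀ = 1.17, x₁ = 2.82

Secant formula: x_{n+1} = x_n - f(x_n)(x_n - x_{n-1})/(f(x_n) - f(x_{n-1}))

Iteration 1:
  f(1.170000) = -1.767287
  f(2.820000) = 12.473368
  x_2 = 2.820000 - 12.473368×(2.820000 - 1.170000)/(12.473368 - (-1.767287))
       = 1.374768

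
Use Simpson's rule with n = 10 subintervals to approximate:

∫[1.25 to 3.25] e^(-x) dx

f(x) = e^(-x)
a = 1.25, b = 3.25, n = 10
h = (b - a)/n = 0.200000

Simpson's rule: (h/3)[f(x₀) + 4f(x₁) + 2f(x₂) + ... + f(xₙ)]

x_0 = 1.2500, f(x_0) = 0.286505, coefficient = 1
x_1 = 1.4500, f(x_1) = 0.234570, coefficient = 4
x_2 = 1.6500, f(x_2) = 0.192050, coefficient = 2
x_3 = 1.8500, f(x_3) = 0.157237, coefficient = 4
x_4 = 2.0500, f(x_4) = 0.128735, coefficient = 2
x_5 = 2.2500, f(x_5) = 0.105399, coefficient = 4
x_6 = 2.4500, f(x_6) = 0.086294, coefficient = 2
x_7 = 2.6500, f(x_7) = 0.070651, coefficient = 4
x_8 = 2.8500, f(x_8) = 0.057844, coefficient = 2
x_9 = 3.0500, f(x_9) = 0.047359, coefficient = 4
x_10 = 3.2500, f(x_10) = 0.038774, coefficient = 1

I ≈ (0.200000/3) × 3.715992 = 0.247733
Exact value: 0.247731
Error: 0.000002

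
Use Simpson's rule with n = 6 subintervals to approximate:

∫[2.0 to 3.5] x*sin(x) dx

f(x) = x*sin(x)
a = 2.0, b = 3.5, n = 6
h = (b - a)/n = 0.250000

Simpson's rule: (h/3)[f(x₀) + 4f(x₁) + 2f(x₂) + ... + f(xₙ)]

x_0 = 2.0000, f(x_0) = 1.818595, coefficient = 1
x_1 = 2.2500, f(x_1) = 1.750665, coefficient = 4
x_2 = 2.5000, f(x_2) = 1.496180, coefficient = 2
x_3 = 2.7500, f(x_3) = 1.049568, coefficient = 4
x_4 = 3.0000, f(x_4) = 0.423360, coefficient = 2
x_5 = 3.2500, f(x_5) = -0.351634, coefficient = 4
x_6 = 3.5000, f(x_6) = -1.227741, coefficient = 1

I ≈ (0.250000/3) × 14.224327 = 1.185361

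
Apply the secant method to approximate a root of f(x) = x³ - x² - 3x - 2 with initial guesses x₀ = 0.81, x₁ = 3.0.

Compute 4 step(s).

f(x) = x³ - x² - 3x - 2
x₀ = 0.81, x₁ = 3.0

Secant formula: x_{n+1} = x_n - f(x_n)(x_n - x_{n-1})/(f(x_n) - f(x_{n-1}))

Iteration 1:
  f(0.810000) = -4.554659
  f(3.000000) = 7.000000
  x_2 = 3.000000 - 7.000000×(3.000000 - 0.810000)/(7.000000 - (-4.554659))
       = 1.673262
Iteration 2:
  f(3.000000) = 7.000000
  f(1.673262) = -5.134782
  x_3 = 1.673262 - (-5.134782)×(1.673262 - 3.000000)/(-5.134782 - 7.000000)
       = 2.234666
Iteration 3:
  f(1.673262) = -5.134782
  f(2.234666) = -2.538408
  x_4 = 2.234666 - (-2.538408)×(2.234666 - 1.673262)/(-2.538408 - (-5.134782))
       = 2.783535
Iteration 4:
  f(2.234666) = -2.538408
  f(2.783535) = 3.468349
  x_5 = 2.783535 - 3.468349×(2.783535 - 2.234666)/(3.468349 - (-2.538408))
       = 2.466614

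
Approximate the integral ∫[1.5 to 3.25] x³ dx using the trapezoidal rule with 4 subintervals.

f(x) = x³
a = 1.5, b = 3.25, n = 4
h = (b - a)/n = 0.437500

Trapezoidal rule: (h/2)[f(x₀) + 2f(x₁) + 2f(x₂) + ... + f(xₙ)]

x_0 = 1.5000, f(x_0) = 3.375000, coefficient = 1
x_1 = 1.9375, f(x_1) = 7.273193, coefficient = 2
x_2 = 2.3750, f(x_2) = 13.396484, coefficient = 2
x_3 = 2.8125, f(x_3) = 22.247314, coefficient = 2
x_4 = 3.2500, f(x_4) = 34.328125, coefficient = 1

I ≈ (0.437500/2) × 123.537109 = 27.023743
Exact value: 26.625977
Error: 0.397766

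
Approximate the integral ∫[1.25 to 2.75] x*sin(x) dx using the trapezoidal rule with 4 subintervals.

f(x) = x*sin(x)
a = 1.25, b = 2.75, n = 4
h = (b - a)/n = 0.375000

Trapezoidal rule: (h/2)[f(x₀) + 2f(x₁) + 2f(x₂) + ... + f(xₙ)]

x_0 = 1.2500, f(x_0) = 1.186231, coefficient = 1
x_1 = 1.6250, f(x_1) = 1.622613, coefficient = 2
x_2 = 2.0000, f(x_2) = 1.818595, coefficient = 2
x_3 = 2.3750, f(x_3) = 1.647502, coefficient = 2
x_4 = 2.7500, f(x_4) = 1.049568, coefficient = 1

I ≈ (0.375000/2) × 12.413219 = 2.327479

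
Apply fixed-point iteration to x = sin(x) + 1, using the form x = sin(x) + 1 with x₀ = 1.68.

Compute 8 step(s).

Equation: x = sin(x) + 1
Fixed-point form: x = sin(x) + 1
x₀ = 1.68

x_1 = g(1.680000) = 1.994043
x_2 = g(1.994043) = 1.911760
x_3 = g(1.911760) = 1.942433
x_4 = g(1.942433) = 1.931734
x_5 = g(1.931734) = 1.935566
x_6 = g(1.935566) = 1.934206
x_7 = g(1.934206) = 1.934690
x_8 = g(1.934690) = 1.934518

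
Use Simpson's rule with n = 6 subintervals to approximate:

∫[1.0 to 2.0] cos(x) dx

f(x) = cos(x)
a = 1.0, b = 2.0, n = 6
h = (b - a)/n = 0.166667

Simpson's rule: (h/3)[f(x₀) + 4f(x₁) + 2f(x₂) + ... + f(xₙ)]

x_0 = 1.0000, f(x_0) = 0.540302, coefficient = 1
x_1 = 1.1667, f(x_1) = 0.393219, coefficient = 4
x_2 = 1.3333, f(x_2) = 0.235238, coefficient = 2
x_3 = 1.5000, f(x_3) = 0.070737, coefficient = 4
x_4 = 1.6667, f(x_4) = -0.095724, coefficient = 2
x_5 = 1.8333, f(x_5) = -0.259531, coefficient = 4
x_6 = 2.0000, f(x_6) = -0.416147, coefficient = 1

I ≈ (0.166667/3) × 1.220881 = 0.067827
Exact value: 0.067826
Error: 0.000000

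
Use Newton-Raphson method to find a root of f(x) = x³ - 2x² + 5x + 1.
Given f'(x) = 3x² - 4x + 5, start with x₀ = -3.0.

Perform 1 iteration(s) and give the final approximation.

f(x) = x³ - 2x² + 5x + 1
f'(x) = 3x² - 4x + 5
x₀ = -3.0

Newton-Raphson formula: x_{n+1} = x_n - f(x_n)/f'(x_n)

Iteration 1:
  f(-3.000000) = -59.000000
  f'(-3.000000) = 44.000000
  x_1 = -3.000000 - (-59.000000)/44.000000 = -1.659091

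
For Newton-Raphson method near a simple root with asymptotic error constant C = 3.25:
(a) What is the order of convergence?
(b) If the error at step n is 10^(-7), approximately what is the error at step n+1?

(a) Newton-Raphson has quadratic (order 2) convergence near simple roots.
    This means |e_{n+1}| ≈ C|e_n|².

(b) With |e_n| = 10^(-7) and C = 3.25:
    |e_{n+1}| ≈ 3.25 × (10^(-7))² = 3.25 × 10^(-14)

(a) 2 (quadratic); (b) |e_{n+1}| ≈ 3.250e-14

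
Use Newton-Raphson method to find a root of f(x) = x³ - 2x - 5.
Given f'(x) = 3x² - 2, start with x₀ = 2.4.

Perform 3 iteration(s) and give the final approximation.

f(x) = x³ - 2x - 5
f'(x) = 3x² - 2
x₀ = 2.4

Newton-Raphson formula: x_{n+1} = x_n - f(x_n)/f'(x_n)

Iteration 1:
  f(2.400000) = 4.024000
  f'(2.400000) = 15.280000
  x_1 = 2.400000 - 4.024000/15.280000 = 2.136649
Iteration 2:
  f(2.136649) = 0.481082
  f'(2.136649) = 11.695810
  x_2 = 2.136649 - 0.481082/11.695810 = 2.095516
Iteration 3:
  f(2.095516) = 0.010775
  f'(2.095516) = 11.173567
  x_3 = 2.095516 - 0.010775/11.173567 = 2.094552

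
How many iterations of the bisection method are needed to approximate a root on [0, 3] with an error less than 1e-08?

We need (b-a)/2^n ≤ 1e-08
(3 - 0)/2^n ≤ 1e-08
3/2^n ≤ 1e-08
2^n ≥ 300000000
n ≥ log₂(300000000) = 28.16
n ≥ 29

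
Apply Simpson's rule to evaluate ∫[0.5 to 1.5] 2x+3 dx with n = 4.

f(x) = 2x+3
a = 0.5, b = 1.5, n = 4
h = (b - a)/n = 0.250000

Simpson's rule: (h/3)[f(x₀) + 4f(x₁) + 2f(x₂) + ... + f(xₙ)]

x_0 = 0.5000, f(x_0) = 4.000000, coefficient = 1
x_1 = 0.7500, f(x_1) = 4.500000, coefficient = 4
x_2 = 1.0000, f(x_2) = 5.000000, coefficient = 2
x_3 = 1.2500, f(x_3) = 5.500000, coefficient = 4
x_4 = 1.5000, f(x_4) = 6.000000, coefficient = 1

I ≈ (0.250000/3) × 60.000000 = 5.000000
Exact value: 5.000000
Error: 0.000000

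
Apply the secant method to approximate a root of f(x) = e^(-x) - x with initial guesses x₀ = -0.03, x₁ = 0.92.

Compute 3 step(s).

f(x) = e^(-x) - x
x₀ = -0.03, x₁ = 0.92

Secant formula: x_{n+1} = x_n - f(x_n)(x_n - x_{n-1})/(f(x_n) - f(x_{n-1}))

Iteration 1:
  f(-0.030000) = 1.060455
  f(0.920000) = -0.521481
  x_2 = 0.920000 - (-0.521481)×(0.920000 - (-0.030000))/(-0.521481 - 1.060455)
       = 0.606835
Iteration 2:
  f(0.920000) = -0.521481
  f(0.606835) = -0.061762
  x_3 = 0.606835 - (-0.061762)×(0.606835 - 0.920000)/(-0.061762 - (-0.521481))
       = 0.564762
Iteration 3:
  f(0.606835) = -0.061762
  f(0.564762) = 0.003733
  x_4 = 0.564762 - 0.003733×(0.564762 - 0.606835)/(0.003733 - (-0.061762))
       = 0.567160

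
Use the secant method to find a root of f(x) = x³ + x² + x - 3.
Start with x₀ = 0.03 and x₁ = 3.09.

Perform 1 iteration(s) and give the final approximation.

f(x) = x³ + x² + x - 3
x₀ = 0.03, x₁ = 3.09

Secant formula: x_{n+1} = x_n - f(x_n)(x_n - x_{n-1})/(f(x_n) - f(x_{n-1}))

Iteration 1:
  f(0.030000) = -2.969073
  f(3.090000) = 39.141729
  x_2 = 3.090000 - 39.141729×(3.090000 - 0.030000)/(39.141729 - (-2.969073))
       = 0.245749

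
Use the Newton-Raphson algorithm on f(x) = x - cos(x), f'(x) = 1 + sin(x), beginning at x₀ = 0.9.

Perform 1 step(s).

f(x) = x - cos(x)
f'(x) = 1 + sin(x)
x₀ = 0.9

Newton-Raphson formula: x_{n+1} = x_n - f(x_n)/f'(x_n)

Iteration 1:
  f(0.900000) = 0.278390
  f'(0.900000) = 1.783327
  x_1 = 0.900000 - 0.278390/1.783327 = 0.743893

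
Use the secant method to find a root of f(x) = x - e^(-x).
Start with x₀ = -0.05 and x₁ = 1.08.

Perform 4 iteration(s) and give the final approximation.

f(x) = x - e^(-x)
x₀ = -0.05, x₁ = 1.08

Secant formula: x_{n+1} = x_n - f(x_n)(x_n - x_{n-1})/(f(x_n) - f(x_{n-1}))

Iteration 1:
  f(-0.050000) = -1.101271
  f(1.080000) = 0.740404
  x_2 = 1.080000 - 0.740404×(1.080000 - (-0.050000))/(0.740404 - (-1.101271))
       = 0.625709
Iteration 2:
  f(1.080000) = 0.740404
  f(0.625709) = 0.090827
  x_3 = 0.625709 - 0.090827×(0.625709 - 1.080000)/(0.090827 - 0.740404)
       = 0.562188
Iteration 3:
  f(0.625709) = 0.090827
  f(0.562188) = -0.007773
  x_4 = 0.562188 - (-0.007773)×(0.562188 - 0.625709)/(-0.007773 - 0.090827)
       = 0.567195
Iteration 4:
  f(0.562188) = -0.007773
  f(0.567195) = 0.000082
  x_5 = 0.567195 - 0.000082×(0.567195 - 0.562188)/(0.000082 - (-0.007773))
       = 0.567143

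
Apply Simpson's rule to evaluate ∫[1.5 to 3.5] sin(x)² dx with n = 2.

f(x) = sin(x)²
a = 1.5, b = 3.5, n = 2
h = (b - a)/n = 1.000000

Simpson's rule: (h/3)[f(x₀) + 4f(x₁) + 2f(x₂) + ... + f(xₙ)]

x_0 = 1.5000, f(x_0) = 0.994996, coefficient = 1
x_1 = 2.5000, f(x_1) = 0.358169, coefficient = 4
x_2 = 3.5000, f(x_2) = 0.123049, coefficient = 1

I ≈ (1.000000/3) × 2.550721 = 0.850240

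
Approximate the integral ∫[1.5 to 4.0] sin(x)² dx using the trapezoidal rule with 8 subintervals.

f(x) = sin(x)²
a = 1.5, b = 4.0, n = 8
h = (b - a)/n = 0.312500

Trapezoidal rule: (h/2)[f(x₀) + 2f(x₁) + 2f(x₂) + ... + f(xₙ)]

x_0 = 1.5000, f(x_0) = 0.994996, coefficient = 1
x_1 = 1.8125, f(x_1) = 0.942708, coefficient = 2
x_2 = 2.1250, f(x_2) = 0.723044, coefficient = 2
x_3 = 2.4375, f(x_3) = 0.419052, coefficient = 2
x_4 = 2.7500, f(x_4) = 0.145665, coefficient = 2
x_5 = 3.0625, f(x_5) = 0.006243, coefficient = 2
x_6 = 3.3750, f(x_6) = 0.053497, coefficient = 2
x_7 = 3.6875, f(x_7) = 0.269562, coefficient = 2
x_8 = 4.0000, f(x_8) = 0.572750, coefficient = 1

I ≈ (0.312500/2) × 6.687288 = 1.044889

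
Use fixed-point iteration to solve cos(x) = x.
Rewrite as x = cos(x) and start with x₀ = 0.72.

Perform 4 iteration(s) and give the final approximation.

Equation: cos(x) = x
Fixed-point form: x = cos(x)
x₀ = 0.72

x_1 = g(0.720000) = 0.751806
x_2 = g(0.751806) = 0.730457
x_3 = g(0.730457) = 0.744870
x_4 = g(0.744870) = 0.735176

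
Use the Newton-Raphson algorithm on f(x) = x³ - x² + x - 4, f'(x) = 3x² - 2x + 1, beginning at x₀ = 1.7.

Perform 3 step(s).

f(x) = x³ - x² + x - 4
f'(x) = 3x² - 2x + 1
x₀ = 1.7

Newton-Raphson formula: x_{n+1} = x_n - f(x_n)/f'(x_n)

Iteration 1:
  f(1.700000) = -0.277000
  f'(1.700000) = 6.270000
  x_1 = 1.700000 - (-0.277000)/6.270000 = 1.744179
Iteration 2:
  f(1.744179) = 0.008088
  f'(1.744179) = 6.638120
  x_2 = 1.744179 - 0.008088/6.638120 = 1.742960
Iteration 3:
  f(1.742960) = 0.000006
  f'(1.742960) = 6.627810
  x_3 = 1.742960 - 0.000006/6.627810 = 1.742959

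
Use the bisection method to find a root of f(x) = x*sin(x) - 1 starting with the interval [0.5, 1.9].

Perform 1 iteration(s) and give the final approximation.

f(x) = x*sin(x) - 1
Initial interval: [0.5, 1.9]

Iteration 1:
  c_1 = (0.500000 + 1.900000)/2 = 1.200000
  f(c_1) = f(1.200000) = 0.118447
  f(a) × f(c) < 0, new interval: [0.500000, 1.200000]

After 1 iteration(s), the approximation is c_1 = 1.200000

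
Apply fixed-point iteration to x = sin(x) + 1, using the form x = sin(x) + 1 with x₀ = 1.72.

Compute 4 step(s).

Equation: x = sin(x) + 1
Fixed-point form: x = sin(x) + 1
x₀ = 1.72

x_1 = g(1.720000) = 1.988890
x_2 = g(1.988890) = 1.913865
x_3 = g(1.913865) = 1.941727
x_4 = g(1.941727) = 1.931990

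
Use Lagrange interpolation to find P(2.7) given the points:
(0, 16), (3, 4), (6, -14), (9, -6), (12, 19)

Lagrange interpolation formula:
P(x) = Σ yᵢ × Lᵢ(x)
where Lᵢ(x) = Π_{j≠i} (x - xⱼ)/(xᵢ - xⱼ)

L_0(2.7) = (2.7 - 3)/(0 - 3) × (2.7 - 6)/(0 - 6) × (2.7 - 9)/(0 - 9) × (2.7 - 12)/(0 - 12) = 0.029837
L_1(2.7) = (2.7 - 0)/(3 - 0) × (2.7 - 6)/(3 - 6) × (2.7 - 9)/(3 - 9) × (2.7 - 12)/(3 - 12) = 1.074150
L_2(2.7) = (2.7 - 0)/(6 - 0) × (2.7 - 3)/(6 - 3) × (2.7 - 9)/(6 - 9) × (2.7 - 12)/(6 - 12) = -0.146475
L_3(2.7) = (2.7 - 0)/(9 - 0) × (2.7 - 3)/(9 - 3) × (2.7 - 6)/(9 - 6) × (2.7 - 12)/(9 - 12) = 0.051150
L_4(2.7) = (2.7 - 0)/(12 - 0) × (2.7 - 3)/(12 - 3) × (2.7 - 6)/(12 - 6) × (2.7 - 9)/(12 - 9) = -0.008662

P(2.7) = 16×L_0(2.7) + 4×L_1(2.7) + (-14)×L_2(2.7) + (-6)×L_3(2.7) + 19×L_4(2.7)
P(2.7) = 6.353162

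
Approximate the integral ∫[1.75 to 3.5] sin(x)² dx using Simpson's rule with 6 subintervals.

f(x) = sin(x)²
a = 1.75, b = 3.5, n = 6
h = (b - a)/n = 0.291667

Simpson's rule: (h/3)[f(x₀) + 4f(x₁) + 2f(x₂) + ... + f(xₙ)]

x_0 = 1.7500, f(x_0) = 0.968228, coefficient = 1
x_1 = 2.0417, f(x_1) = 0.794191, coefficient = 4
x_2 = 2.3333, f(x_2) = 0.522853, coefficient = 2
x_3 = 2.6250, f(x_3) = 0.243957, coefficient = 4
x_4 = 2.9167, f(x_4) = 0.049744, coefficient = 2
x_5 = 3.2083, f(x_5) = 0.004448, coefficient = 4
x_6 = 3.5000, f(x_6) = 0.123049, coefficient = 1

I ≈ (0.291667/3) × 6.406855 = 0.622889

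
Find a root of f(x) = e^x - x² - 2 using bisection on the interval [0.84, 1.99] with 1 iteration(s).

f(x) = e^x - x² - 2
Initial interval: [0.84, 1.99]

Iteration 1:
  c_1 = (0.840000 + 1.990000)/2 = 1.415000
  f(c_1) = f(1.415000) = 0.114261
  f(a) × f(c) < 0, new interval: [0.840000, 1.415000]

After 1 iteration(s), the approximation is c_1 = 1.415000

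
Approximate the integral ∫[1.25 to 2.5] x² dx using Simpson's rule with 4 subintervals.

f(x) = x²
a = 1.25, b = 2.5, n = 4
h = (b - a)/n = 0.312500

Simpson's rule: (h/3)[f(x₀) + 4f(x₁) + 2f(x₂) + ... + f(xₙ)]

x_0 = 1.2500, f(x_0) = 1.562500, coefficient = 1
x_1 = 1.5625, f(x_1) = 2.441406, coefficient = 4
x_2 = 1.8750, f(x_2) = 3.515625, coefficient = 2
x_3 = 2.1875, f(x_3) = 4.785156, coefficient = 4
x_4 = 2.5000, f(x_4) = 6.250000, coefficient = 1

I ≈ (0.312500/3) × 43.750000 = 4.557292
Exact value: 4.557292
Error: 0.000000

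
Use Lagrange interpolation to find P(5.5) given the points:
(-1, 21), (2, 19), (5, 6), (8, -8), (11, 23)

Lagrange interpolation formula:
P(x) = Σ yᵢ × Lᵢ(x)
where Lᵢ(x) = Π_{j≠i} (x - xⱼ)/(xᵢ - xⱼ)

L_0(5.5) = (5.5 - 2)/(-1 - 2) × (5.5 - 5)/(-1 - 5) × (5.5 - 8)/(-1 - 8) × (5.5 - 11)/(-1 - 11) = 0.012378
L_1(5.5) = (5.5 - (-1))/(2 - (-1)) × (5.5 - 5)/(2 - 5) × (5.5 - 8)/(2 - 8) × (5.5 - 11)/(2 - 11) = -0.091950
L_2(5.5) = (5.5 - (-1))/(5 - (-1)) × (5.5 - 2)/(5 - 2) × (5.5 - 8)/(5 - 8) × (5.5 - 11)/(5 - 11) = 0.965471
L_3(5.5) = (5.5 - (-1))/(8 - (-1)) × (5.5 - 2)/(8 - 2) × (5.5 - 5)/(8 - 5) × (5.5 - 11)/(8 - 11) = 0.128729
L_4(5.5) = (5.5 - (-1))/(11 - (-1)) × (5.5 - 2)/(11 - 2) × (5.5 - 5)/(11 - 5) × (5.5 - 8)/(11 - 8) = -0.014628

P(5.5) = 21×L_0(5.5) + 19×L_1(5.5) + 6×L_2(5.5) + (-8)×L_3(5.5) + 23×L_4(5.5)
P(5.5) = 2.939429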